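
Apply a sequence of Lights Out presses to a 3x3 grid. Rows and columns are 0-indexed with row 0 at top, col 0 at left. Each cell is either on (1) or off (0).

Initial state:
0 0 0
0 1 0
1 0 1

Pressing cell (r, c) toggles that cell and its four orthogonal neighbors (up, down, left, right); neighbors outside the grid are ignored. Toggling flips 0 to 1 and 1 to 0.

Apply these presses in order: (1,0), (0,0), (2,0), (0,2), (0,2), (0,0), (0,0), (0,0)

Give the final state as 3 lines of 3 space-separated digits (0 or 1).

After press 1 at (1,0):
1 0 0
1 0 0
0 0 1

After press 2 at (0,0):
0 1 0
0 0 0
0 0 1

After press 3 at (2,0):
0 1 0
1 0 0
1 1 1

After press 4 at (0,2):
0 0 1
1 0 1
1 1 1

After press 5 at (0,2):
0 1 0
1 0 0
1 1 1

After press 6 at (0,0):
1 0 0
0 0 0
1 1 1

After press 7 at (0,0):
0 1 0
1 0 0
1 1 1

After press 8 at (0,0):
1 0 0
0 0 0
1 1 1

Answer: 1 0 0
0 0 0
1 1 1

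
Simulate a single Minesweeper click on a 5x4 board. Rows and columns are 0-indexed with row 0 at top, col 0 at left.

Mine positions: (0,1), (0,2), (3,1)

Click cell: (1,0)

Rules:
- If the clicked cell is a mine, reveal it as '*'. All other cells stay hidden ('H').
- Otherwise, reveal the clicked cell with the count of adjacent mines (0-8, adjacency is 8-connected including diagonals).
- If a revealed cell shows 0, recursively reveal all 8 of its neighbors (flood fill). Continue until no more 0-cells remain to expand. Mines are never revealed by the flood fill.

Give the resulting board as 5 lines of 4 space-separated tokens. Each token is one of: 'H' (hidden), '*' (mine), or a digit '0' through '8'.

H H H H
1 H H H
H H H H
H H H H
H H H H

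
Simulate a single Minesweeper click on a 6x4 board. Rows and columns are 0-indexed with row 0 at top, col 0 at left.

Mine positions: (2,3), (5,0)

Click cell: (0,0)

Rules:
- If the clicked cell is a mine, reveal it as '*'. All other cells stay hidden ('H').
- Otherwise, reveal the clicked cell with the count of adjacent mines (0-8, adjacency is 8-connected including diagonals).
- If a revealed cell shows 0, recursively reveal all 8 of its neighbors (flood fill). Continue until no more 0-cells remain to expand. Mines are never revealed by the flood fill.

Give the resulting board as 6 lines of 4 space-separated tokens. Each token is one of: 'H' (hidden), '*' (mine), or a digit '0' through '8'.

0 0 0 0
0 0 1 1
0 0 1 H
0 0 1 1
1 1 0 0
H 1 0 0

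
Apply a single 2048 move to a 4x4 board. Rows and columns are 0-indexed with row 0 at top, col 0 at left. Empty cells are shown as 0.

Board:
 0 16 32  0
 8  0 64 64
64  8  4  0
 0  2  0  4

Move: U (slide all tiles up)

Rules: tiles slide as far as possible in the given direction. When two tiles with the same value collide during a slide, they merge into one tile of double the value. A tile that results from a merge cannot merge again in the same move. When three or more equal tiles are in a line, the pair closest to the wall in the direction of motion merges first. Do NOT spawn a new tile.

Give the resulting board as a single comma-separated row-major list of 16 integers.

Answer: 8, 16, 32, 64, 64, 8, 64, 4, 0, 2, 4, 0, 0, 0, 0, 0

Derivation:
Slide up:
col 0: [0, 8, 64, 0] -> [8, 64, 0, 0]
col 1: [16, 0, 8, 2] -> [16, 8, 2, 0]
col 2: [32, 64, 4, 0] -> [32, 64, 4, 0]
col 3: [0, 64, 0, 4] -> [64, 4, 0, 0]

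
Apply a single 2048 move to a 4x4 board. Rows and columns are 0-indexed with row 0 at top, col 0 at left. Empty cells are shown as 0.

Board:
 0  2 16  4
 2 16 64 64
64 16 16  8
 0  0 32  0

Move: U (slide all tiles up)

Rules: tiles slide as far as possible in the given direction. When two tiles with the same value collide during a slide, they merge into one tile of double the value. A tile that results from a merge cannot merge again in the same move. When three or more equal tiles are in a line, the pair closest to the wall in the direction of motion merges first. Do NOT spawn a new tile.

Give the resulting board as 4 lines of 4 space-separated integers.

Answer:  2  2 16  4
64 32 64 64
 0  0 16  8
 0  0 32  0

Derivation:
Slide up:
col 0: [0, 2, 64, 0] -> [2, 64, 0, 0]
col 1: [2, 16, 16, 0] -> [2, 32, 0, 0]
col 2: [16, 64, 16, 32] -> [16, 64, 16, 32]
col 3: [4, 64, 8, 0] -> [4, 64, 8, 0]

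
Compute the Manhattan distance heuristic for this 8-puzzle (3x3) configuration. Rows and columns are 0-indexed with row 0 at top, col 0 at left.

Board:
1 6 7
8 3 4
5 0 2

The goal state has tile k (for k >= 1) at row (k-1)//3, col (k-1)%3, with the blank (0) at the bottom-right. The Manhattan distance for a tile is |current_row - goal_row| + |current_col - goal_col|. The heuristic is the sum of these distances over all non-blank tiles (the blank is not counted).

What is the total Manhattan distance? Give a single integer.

Answer: 17

Derivation:
Tile 1: (0,0)->(0,0) = 0
Tile 6: (0,1)->(1,2) = 2
Tile 7: (0,2)->(2,0) = 4
Tile 8: (1,0)->(2,1) = 2
Tile 3: (1,1)->(0,2) = 2
Tile 4: (1,2)->(1,0) = 2
Tile 5: (2,0)->(1,1) = 2
Tile 2: (2,2)->(0,1) = 3
Sum: 0 + 2 + 4 + 2 + 2 + 2 + 2 + 3 = 17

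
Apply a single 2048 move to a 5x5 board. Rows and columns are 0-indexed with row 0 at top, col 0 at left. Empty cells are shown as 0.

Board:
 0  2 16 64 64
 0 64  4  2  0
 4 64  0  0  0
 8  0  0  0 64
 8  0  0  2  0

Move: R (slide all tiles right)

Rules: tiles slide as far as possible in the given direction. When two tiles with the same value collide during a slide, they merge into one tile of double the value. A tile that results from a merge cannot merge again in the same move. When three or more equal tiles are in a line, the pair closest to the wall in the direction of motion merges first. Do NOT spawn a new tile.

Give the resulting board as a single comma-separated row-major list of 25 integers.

Answer: 0, 0, 2, 16, 128, 0, 0, 64, 4, 2, 0, 0, 0, 4, 64, 0, 0, 0, 8, 64, 0, 0, 0, 8, 2

Derivation:
Slide right:
row 0: [0, 2, 16, 64, 64] -> [0, 0, 2, 16, 128]
row 1: [0, 64, 4, 2, 0] -> [0, 0, 64, 4, 2]
row 2: [4, 64, 0, 0, 0] -> [0, 0, 0, 4, 64]
row 3: [8, 0, 0, 0, 64] -> [0, 0, 0, 8, 64]
row 4: [8, 0, 0, 2, 0] -> [0, 0, 0, 8, 2]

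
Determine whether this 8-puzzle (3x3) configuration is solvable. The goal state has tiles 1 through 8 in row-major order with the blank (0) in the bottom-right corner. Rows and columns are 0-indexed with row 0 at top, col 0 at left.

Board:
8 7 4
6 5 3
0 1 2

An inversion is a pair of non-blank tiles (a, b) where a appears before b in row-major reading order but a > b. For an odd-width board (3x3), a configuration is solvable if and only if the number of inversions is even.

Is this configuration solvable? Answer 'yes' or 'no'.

Answer: no

Derivation:
Inversions (pairs i<j in row-major order where tile[i] > tile[j] > 0): 25
25 is odd, so the puzzle is not solvable.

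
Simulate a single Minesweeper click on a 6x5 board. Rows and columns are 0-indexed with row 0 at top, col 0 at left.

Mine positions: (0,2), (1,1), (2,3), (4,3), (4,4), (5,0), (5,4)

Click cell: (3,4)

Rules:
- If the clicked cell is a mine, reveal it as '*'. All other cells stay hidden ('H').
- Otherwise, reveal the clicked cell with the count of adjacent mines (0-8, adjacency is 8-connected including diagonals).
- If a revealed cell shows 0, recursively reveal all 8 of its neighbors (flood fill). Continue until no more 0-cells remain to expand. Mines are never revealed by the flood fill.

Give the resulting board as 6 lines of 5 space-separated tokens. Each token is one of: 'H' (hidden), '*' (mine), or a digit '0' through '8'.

H H H H H
H H H H H
H H H H H
H H H H 3
H H H H H
H H H H H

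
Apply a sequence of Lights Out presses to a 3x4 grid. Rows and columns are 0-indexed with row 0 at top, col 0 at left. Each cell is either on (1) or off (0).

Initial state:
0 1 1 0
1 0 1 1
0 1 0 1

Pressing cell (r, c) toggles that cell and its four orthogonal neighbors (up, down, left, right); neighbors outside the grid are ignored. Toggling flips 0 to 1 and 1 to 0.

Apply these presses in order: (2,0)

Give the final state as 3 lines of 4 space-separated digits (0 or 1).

After press 1 at (2,0):
0 1 1 0
0 0 1 1
1 0 0 1

Answer: 0 1 1 0
0 0 1 1
1 0 0 1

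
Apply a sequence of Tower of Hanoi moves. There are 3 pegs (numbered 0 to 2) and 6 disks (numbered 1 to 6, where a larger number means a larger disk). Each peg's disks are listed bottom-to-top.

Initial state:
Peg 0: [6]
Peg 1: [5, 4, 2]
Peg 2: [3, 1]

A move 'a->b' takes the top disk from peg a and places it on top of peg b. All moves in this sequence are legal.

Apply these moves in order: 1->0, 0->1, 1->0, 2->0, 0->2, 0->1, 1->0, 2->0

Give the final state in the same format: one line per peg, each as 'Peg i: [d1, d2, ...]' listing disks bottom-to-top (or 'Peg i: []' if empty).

Answer: Peg 0: [6, 2, 1]
Peg 1: [5, 4]
Peg 2: [3]

Derivation:
After move 1 (1->0):
Peg 0: [6, 2]
Peg 1: [5, 4]
Peg 2: [3, 1]

After move 2 (0->1):
Peg 0: [6]
Peg 1: [5, 4, 2]
Peg 2: [3, 1]

After move 3 (1->0):
Peg 0: [6, 2]
Peg 1: [5, 4]
Peg 2: [3, 1]

After move 4 (2->0):
Peg 0: [6, 2, 1]
Peg 1: [5, 4]
Peg 2: [3]

After move 5 (0->2):
Peg 0: [6, 2]
Peg 1: [5, 4]
Peg 2: [3, 1]

After move 6 (0->1):
Peg 0: [6]
Peg 1: [5, 4, 2]
Peg 2: [3, 1]

After move 7 (1->0):
Peg 0: [6, 2]
Peg 1: [5, 4]
Peg 2: [3, 1]

After move 8 (2->0):
Peg 0: [6, 2, 1]
Peg 1: [5, 4]
Peg 2: [3]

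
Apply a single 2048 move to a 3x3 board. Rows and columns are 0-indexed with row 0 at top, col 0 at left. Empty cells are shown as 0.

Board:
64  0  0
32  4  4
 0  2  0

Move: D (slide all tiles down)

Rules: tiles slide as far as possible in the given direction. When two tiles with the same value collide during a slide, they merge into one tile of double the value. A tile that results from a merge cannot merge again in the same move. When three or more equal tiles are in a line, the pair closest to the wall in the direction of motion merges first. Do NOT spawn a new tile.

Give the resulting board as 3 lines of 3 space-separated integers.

Answer:  0  0  0
64  4  0
32  2  4

Derivation:
Slide down:
col 0: [64, 32, 0] -> [0, 64, 32]
col 1: [0, 4, 2] -> [0, 4, 2]
col 2: [0, 4, 0] -> [0, 0, 4]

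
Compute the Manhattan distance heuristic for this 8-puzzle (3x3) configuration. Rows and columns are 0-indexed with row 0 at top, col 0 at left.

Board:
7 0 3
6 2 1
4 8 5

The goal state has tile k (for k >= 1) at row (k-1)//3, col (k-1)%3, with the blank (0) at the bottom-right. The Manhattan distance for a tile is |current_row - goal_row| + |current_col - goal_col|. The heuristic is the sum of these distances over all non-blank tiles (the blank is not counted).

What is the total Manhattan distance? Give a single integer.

Answer: 11

Derivation:
Tile 7: (0,0)->(2,0) = 2
Tile 3: (0,2)->(0,2) = 0
Tile 6: (1,0)->(1,2) = 2
Tile 2: (1,1)->(0,1) = 1
Tile 1: (1,2)->(0,0) = 3
Tile 4: (2,0)->(1,0) = 1
Tile 8: (2,1)->(2,1) = 0
Tile 5: (2,2)->(1,1) = 2
Sum: 2 + 0 + 2 + 1 + 3 + 1 + 0 + 2 = 11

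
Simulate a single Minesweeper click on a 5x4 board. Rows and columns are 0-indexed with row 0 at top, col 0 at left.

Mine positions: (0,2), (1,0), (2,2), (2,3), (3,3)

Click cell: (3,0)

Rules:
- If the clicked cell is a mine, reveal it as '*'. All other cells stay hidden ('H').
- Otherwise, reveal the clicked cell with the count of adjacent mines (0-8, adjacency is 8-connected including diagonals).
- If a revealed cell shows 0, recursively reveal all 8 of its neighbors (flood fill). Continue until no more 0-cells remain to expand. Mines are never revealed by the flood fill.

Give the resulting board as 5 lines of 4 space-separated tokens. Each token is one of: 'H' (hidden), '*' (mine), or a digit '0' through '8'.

H H H H
H H H H
1 2 H H
0 1 3 H
0 0 1 H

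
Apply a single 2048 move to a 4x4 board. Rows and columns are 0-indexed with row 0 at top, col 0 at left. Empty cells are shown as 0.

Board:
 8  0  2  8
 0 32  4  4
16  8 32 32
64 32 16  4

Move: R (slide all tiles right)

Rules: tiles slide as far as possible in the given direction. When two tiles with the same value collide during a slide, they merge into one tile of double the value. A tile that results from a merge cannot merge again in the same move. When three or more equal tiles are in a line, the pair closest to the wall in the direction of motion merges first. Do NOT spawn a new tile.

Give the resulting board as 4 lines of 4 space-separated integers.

Slide right:
row 0: [8, 0, 2, 8] -> [0, 8, 2, 8]
row 1: [0, 32, 4, 4] -> [0, 0, 32, 8]
row 2: [16, 8, 32, 32] -> [0, 16, 8, 64]
row 3: [64, 32, 16, 4] -> [64, 32, 16, 4]

Answer:  0  8  2  8
 0  0 32  8
 0 16  8 64
64 32 16  4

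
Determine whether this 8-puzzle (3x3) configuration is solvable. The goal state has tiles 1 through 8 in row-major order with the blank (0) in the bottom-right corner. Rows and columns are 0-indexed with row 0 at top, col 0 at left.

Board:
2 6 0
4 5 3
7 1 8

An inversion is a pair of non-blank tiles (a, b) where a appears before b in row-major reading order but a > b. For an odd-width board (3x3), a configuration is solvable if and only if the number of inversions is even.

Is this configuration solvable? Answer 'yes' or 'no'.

Inversions (pairs i<j in row-major order where tile[i] > tile[j] > 0): 11
11 is odd, so the puzzle is not solvable.

Answer: no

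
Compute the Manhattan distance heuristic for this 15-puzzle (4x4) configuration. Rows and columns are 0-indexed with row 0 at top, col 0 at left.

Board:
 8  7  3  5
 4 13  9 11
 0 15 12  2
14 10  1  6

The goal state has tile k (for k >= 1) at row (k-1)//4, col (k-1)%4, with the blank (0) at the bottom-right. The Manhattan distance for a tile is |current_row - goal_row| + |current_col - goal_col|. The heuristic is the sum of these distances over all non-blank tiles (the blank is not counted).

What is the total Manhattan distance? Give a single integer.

Answer: 40

Derivation:
Tile 8: at (0,0), goal (1,3), distance |0-1|+|0-3| = 4
Tile 7: at (0,1), goal (1,2), distance |0-1|+|1-2| = 2
Tile 3: at (0,2), goal (0,2), distance |0-0|+|2-2| = 0
Tile 5: at (0,3), goal (1,0), distance |0-1|+|3-0| = 4
Tile 4: at (1,0), goal (0,3), distance |1-0|+|0-3| = 4
Tile 13: at (1,1), goal (3,0), distance |1-3|+|1-0| = 3
Tile 9: at (1,2), goal (2,0), distance |1-2|+|2-0| = 3
Tile 11: at (1,3), goal (2,2), distance |1-2|+|3-2| = 2
Tile 15: at (2,1), goal (3,2), distance |2-3|+|1-2| = 2
Tile 12: at (2,2), goal (2,3), distance |2-2|+|2-3| = 1
Tile 2: at (2,3), goal (0,1), distance |2-0|+|3-1| = 4
Tile 14: at (3,0), goal (3,1), distance |3-3|+|0-1| = 1
Tile 10: at (3,1), goal (2,1), distance |3-2|+|1-1| = 1
Tile 1: at (3,2), goal (0,0), distance |3-0|+|2-0| = 5
Tile 6: at (3,3), goal (1,1), distance |3-1|+|3-1| = 4
Sum: 4 + 2 + 0 + 4 + 4 + 3 + 3 + 2 + 2 + 1 + 4 + 1 + 1 + 5 + 4 = 40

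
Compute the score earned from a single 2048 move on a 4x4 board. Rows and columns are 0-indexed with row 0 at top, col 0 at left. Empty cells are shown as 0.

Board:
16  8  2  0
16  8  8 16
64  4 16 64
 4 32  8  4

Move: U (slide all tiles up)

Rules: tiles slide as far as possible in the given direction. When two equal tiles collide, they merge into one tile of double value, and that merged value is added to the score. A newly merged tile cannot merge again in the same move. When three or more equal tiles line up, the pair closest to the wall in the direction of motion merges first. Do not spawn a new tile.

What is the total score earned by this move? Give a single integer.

Slide up:
col 0: [16, 16, 64, 4] -> [32, 64, 4, 0]  score +32 (running 32)
col 1: [8, 8, 4, 32] -> [16, 4, 32, 0]  score +16 (running 48)
col 2: [2, 8, 16, 8] -> [2, 8, 16, 8]  score +0 (running 48)
col 3: [0, 16, 64, 4] -> [16, 64, 4, 0]  score +0 (running 48)
Board after move:
32 16  2 16
64  4  8 64
 4 32 16  4
 0  0  8  0

Answer: 48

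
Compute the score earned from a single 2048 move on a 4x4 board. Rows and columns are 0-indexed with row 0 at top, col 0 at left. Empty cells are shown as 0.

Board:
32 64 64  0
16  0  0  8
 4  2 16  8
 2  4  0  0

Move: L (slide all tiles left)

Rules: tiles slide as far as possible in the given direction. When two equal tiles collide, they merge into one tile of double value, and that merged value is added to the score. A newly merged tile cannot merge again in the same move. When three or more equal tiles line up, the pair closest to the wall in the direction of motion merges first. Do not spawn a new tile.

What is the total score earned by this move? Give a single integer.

Slide left:
row 0: [32, 64, 64, 0] -> [32, 128, 0, 0]  score +128 (running 128)
row 1: [16, 0, 0, 8] -> [16, 8, 0, 0]  score +0 (running 128)
row 2: [4, 2, 16, 8] -> [4, 2, 16, 8]  score +0 (running 128)
row 3: [2, 4, 0, 0] -> [2, 4, 0, 0]  score +0 (running 128)
Board after move:
 32 128   0   0
 16   8   0   0
  4   2  16   8
  2   4   0   0

Answer: 128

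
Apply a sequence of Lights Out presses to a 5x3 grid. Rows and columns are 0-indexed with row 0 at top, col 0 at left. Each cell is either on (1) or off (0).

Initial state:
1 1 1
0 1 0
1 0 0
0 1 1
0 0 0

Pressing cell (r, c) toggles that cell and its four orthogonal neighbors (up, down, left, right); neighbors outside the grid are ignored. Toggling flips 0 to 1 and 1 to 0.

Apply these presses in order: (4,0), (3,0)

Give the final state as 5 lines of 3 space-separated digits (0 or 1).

Answer: 1 1 1
0 1 0
0 0 0
0 0 1
0 1 0

Derivation:
After press 1 at (4,0):
1 1 1
0 1 0
1 0 0
1 1 1
1 1 0

After press 2 at (3,0):
1 1 1
0 1 0
0 0 0
0 0 1
0 1 0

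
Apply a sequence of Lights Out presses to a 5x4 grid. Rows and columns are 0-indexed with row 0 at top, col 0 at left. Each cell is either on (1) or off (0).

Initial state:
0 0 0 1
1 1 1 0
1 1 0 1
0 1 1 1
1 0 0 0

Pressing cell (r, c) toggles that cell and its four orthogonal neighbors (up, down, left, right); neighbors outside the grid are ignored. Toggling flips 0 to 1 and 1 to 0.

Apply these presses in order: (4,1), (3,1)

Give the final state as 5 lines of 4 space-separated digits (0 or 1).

Answer: 0 0 0 1
1 1 1 0
1 0 0 1
1 1 0 1
0 0 1 0

Derivation:
After press 1 at (4,1):
0 0 0 1
1 1 1 0
1 1 0 1
0 0 1 1
0 1 1 0

After press 2 at (3,1):
0 0 0 1
1 1 1 0
1 0 0 1
1 1 0 1
0 0 1 0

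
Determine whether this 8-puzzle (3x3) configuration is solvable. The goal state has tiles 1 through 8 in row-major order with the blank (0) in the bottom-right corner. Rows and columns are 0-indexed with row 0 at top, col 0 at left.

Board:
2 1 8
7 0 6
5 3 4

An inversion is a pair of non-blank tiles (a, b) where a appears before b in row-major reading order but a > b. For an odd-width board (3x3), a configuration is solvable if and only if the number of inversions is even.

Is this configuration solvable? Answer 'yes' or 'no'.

Inversions (pairs i<j in row-major order where tile[i] > tile[j] > 0): 15
15 is odd, so the puzzle is not solvable.

Answer: no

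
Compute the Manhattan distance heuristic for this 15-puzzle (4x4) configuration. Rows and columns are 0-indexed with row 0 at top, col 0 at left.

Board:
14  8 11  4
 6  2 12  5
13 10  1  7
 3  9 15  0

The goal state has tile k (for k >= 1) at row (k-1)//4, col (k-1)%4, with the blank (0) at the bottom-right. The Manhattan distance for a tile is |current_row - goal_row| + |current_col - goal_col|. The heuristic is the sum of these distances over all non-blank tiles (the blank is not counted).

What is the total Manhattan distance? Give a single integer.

Answer: 30

Derivation:
Tile 14: (0,0)->(3,1) = 4
Tile 8: (0,1)->(1,3) = 3
Tile 11: (0,2)->(2,2) = 2
Tile 4: (0,3)->(0,3) = 0
Tile 6: (1,0)->(1,1) = 1
Tile 2: (1,1)->(0,1) = 1
Tile 12: (1,2)->(2,3) = 2
Tile 5: (1,3)->(1,0) = 3
Tile 13: (2,0)->(3,0) = 1
Tile 10: (2,1)->(2,1) = 0
Tile 1: (2,2)->(0,0) = 4
Tile 7: (2,3)->(1,2) = 2
Tile 3: (3,0)->(0,2) = 5
Tile 9: (3,1)->(2,0) = 2
Tile 15: (3,2)->(3,2) = 0
Sum: 4 + 3 + 2 + 0 + 1 + 1 + 2 + 3 + 1 + 0 + 4 + 2 + 5 + 2 + 0 = 30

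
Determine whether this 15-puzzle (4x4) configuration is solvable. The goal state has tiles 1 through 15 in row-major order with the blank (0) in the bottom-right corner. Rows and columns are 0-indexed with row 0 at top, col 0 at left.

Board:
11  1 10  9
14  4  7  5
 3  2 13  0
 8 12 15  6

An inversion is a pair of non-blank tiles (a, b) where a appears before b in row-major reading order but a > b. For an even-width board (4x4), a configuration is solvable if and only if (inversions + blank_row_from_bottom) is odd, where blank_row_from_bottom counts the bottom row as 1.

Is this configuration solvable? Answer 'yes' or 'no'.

Inversions: 49
Blank is in row 2 (0-indexed from top), which is row 2 counting from the bottom (bottom = 1).
49 + 2 = 51, which is odd, so the puzzle is solvable.

Answer: yes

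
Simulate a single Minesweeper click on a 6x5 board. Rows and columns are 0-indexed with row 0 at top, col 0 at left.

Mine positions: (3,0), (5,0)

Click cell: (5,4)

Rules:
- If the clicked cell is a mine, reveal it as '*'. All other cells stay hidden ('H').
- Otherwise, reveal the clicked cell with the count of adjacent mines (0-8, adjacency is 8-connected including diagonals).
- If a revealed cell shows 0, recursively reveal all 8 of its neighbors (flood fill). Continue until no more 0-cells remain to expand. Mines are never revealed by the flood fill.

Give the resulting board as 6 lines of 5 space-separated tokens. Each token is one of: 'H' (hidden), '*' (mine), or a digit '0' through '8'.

0 0 0 0 0
0 0 0 0 0
1 1 0 0 0
H 1 0 0 0
H 2 0 0 0
H 1 0 0 0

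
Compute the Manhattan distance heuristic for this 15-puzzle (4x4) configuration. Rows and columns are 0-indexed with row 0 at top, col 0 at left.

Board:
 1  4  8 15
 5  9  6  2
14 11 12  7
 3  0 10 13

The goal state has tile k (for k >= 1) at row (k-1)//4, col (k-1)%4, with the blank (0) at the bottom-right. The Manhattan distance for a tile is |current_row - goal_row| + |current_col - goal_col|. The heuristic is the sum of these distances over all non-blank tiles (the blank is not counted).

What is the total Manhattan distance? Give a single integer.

Answer: 30

Derivation:
Tile 1: (0,0)->(0,0) = 0
Tile 4: (0,1)->(0,3) = 2
Tile 8: (0,2)->(1,3) = 2
Tile 15: (0,3)->(3,2) = 4
Tile 5: (1,0)->(1,0) = 0
Tile 9: (1,1)->(2,0) = 2
Tile 6: (1,2)->(1,1) = 1
Tile 2: (1,3)->(0,1) = 3
Tile 14: (2,0)->(3,1) = 2
Tile 11: (2,1)->(2,2) = 1
Tile 12: (2,2)->(2,3) = 1
Tile 7: (2,3)->(1,2) = 2
Tile 3: (3,0)->(0,2) = 5
Tile 10: (3,2)->(2,1) = 2
Tile 13: (3,3)->(3,0) = 3
Sum: 0 + 2 + 2 + 4 + 0 + 2 + 1 + 3 + 2 + 1 + 1 + 2 + 5 + 2 + 3 = 30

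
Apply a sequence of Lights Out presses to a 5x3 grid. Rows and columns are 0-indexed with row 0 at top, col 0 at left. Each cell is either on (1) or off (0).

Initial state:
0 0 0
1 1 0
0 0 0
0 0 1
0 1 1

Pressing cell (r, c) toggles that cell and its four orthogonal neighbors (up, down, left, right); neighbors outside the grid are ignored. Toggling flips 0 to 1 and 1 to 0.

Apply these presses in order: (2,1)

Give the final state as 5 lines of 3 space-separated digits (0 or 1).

Answer: 0 0 0
1 0 0
1 1 1
0 1 1
0 1 1

Derivation:
After press 1 at (2,1):
0 0 0
1 0 0
1 1 1
0 1 1
0 1 1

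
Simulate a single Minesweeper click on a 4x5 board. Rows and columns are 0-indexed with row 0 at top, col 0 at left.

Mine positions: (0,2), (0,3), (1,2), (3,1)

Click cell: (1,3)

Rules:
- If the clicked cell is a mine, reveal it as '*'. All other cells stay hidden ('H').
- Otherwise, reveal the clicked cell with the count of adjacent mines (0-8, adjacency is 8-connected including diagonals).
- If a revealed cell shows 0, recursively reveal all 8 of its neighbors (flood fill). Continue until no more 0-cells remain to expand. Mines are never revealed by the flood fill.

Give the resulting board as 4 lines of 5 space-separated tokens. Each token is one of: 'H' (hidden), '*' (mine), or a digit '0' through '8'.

H H H H H
H H H 3 H
H H H H H
H H H H H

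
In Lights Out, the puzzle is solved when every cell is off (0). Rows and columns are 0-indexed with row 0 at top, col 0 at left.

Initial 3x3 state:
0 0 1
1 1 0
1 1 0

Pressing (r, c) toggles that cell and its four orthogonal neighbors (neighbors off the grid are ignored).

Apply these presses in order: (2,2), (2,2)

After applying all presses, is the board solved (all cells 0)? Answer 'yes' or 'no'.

After press 1 at (2,2):
0 0 1
1 1 1
1 0 1

After press 2 at (2,2):
0 0 1
1 1 0
1 1 0

Lights still on: 5

Answer: no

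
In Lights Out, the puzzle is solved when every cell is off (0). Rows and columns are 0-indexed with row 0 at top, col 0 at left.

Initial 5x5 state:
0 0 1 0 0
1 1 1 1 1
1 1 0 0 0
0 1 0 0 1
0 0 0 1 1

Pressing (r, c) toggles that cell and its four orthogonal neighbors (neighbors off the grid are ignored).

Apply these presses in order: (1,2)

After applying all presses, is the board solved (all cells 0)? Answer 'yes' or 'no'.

Answer: no

Derivation:
After press 1 at (1,2):
0 0 0 0 0
1 0 0 0 1
1 1 1 0 0
0 1 0 0 1
0 0 0 1 1

Lights still on: 9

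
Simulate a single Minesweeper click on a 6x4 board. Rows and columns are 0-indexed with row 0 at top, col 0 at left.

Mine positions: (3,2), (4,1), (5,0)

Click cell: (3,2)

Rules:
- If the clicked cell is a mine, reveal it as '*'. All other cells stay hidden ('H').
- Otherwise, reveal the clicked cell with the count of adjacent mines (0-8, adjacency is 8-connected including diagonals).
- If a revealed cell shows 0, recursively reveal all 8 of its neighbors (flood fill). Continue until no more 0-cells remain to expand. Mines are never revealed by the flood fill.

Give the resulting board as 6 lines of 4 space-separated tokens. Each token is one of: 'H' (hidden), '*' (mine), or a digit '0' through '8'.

H H H H
H H H H
H H H H
H H * H
H H H H
H H H H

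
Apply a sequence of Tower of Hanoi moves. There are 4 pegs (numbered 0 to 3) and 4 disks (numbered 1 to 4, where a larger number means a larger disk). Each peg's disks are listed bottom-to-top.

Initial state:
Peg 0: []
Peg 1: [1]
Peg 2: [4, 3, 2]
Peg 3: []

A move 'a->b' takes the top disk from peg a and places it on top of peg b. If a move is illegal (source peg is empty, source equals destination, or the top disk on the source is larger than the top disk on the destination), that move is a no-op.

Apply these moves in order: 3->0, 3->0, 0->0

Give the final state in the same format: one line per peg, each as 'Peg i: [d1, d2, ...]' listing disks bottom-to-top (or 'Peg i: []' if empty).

Answer: Peg 0: []
Peg 1: [1]
Peg 2: [4, 3, 2]
Peg 3: []

Derivation:
After move 1 (3->0):
Peg 0: []
Peg 1: [1]
Peg 2: [4, 3, 2]
Peg 3: []

After move 2 (3->0):
Peg 0: []
Peg 1: [1]
Peg 2: [4, 3, 2]
Peg 3: []

After move 3 (0->0):
Peg 0: []
Peg 1: [1]
Peg 2: [4, 3, 2]
Peg 3: []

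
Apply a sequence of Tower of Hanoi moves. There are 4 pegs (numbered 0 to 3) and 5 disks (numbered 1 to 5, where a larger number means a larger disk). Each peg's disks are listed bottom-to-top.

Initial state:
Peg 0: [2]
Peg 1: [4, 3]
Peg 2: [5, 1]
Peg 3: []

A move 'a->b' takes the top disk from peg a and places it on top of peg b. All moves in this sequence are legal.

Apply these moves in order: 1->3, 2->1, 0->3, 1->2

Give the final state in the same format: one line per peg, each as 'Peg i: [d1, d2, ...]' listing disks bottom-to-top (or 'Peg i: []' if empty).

Answer: Peg 0: []
Peg 1: [4]
Peg 2: [5, 1]
Peg 3: [3, 2]

Derivation:
After move 1 (1->3):
Peg 0: [2]
Peg 1: [4]
Peg 2: [5, 1]
Peg 3: [3]

After move 2 (2->1):
Peg 0: [2]
Peg 1: [4, 1]
Peg 2: [5]
Peg 3: [3]

After move 3 (0->3):
Peg 0: []
Peg 1: [4, 1]
Peg 2: [5]
Peg 3: [3, 2]

After move 4 (1->2):
Peg 0: []
Peg 1: [4]
Peg 2: [5, 1]
Peg 3: [3, 2]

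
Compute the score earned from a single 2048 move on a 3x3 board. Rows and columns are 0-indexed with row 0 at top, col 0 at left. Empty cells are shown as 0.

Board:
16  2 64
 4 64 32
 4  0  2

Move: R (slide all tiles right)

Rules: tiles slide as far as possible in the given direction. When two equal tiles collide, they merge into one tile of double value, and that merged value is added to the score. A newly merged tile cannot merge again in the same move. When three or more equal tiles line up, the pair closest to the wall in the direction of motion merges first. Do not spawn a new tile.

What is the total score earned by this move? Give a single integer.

Answer: 0

Derivation:
Slide right:
row 0: [16, 2, 64] -> [16, 2, 64]  score +0 (running 0)
row 1: [4, 64, 32] -> [4, 64, 32]  score +0 (running 0)
row 2: [4, 0, 2] -> [0, 4, 2]  score +0 (running 0)
Board after move:
16  2 64
 4 64 32
 0  4  2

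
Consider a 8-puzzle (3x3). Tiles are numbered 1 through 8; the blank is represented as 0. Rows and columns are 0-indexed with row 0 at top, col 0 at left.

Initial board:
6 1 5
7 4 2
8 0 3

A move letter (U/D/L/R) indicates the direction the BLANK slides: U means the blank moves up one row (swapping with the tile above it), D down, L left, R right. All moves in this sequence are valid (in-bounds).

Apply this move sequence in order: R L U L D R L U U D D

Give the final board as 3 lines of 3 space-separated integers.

Answer: 6 1 5
8 7 2
0 4 3

Derivation:
After move 1 (R):
6 1 5
7 4 2
8 3 0

After move 2 (L):
6 1 5
7 4 2
8 0 3

After move 3 (U):
6 1 5
7 0 2
8 4 3

After move 4 (L):
6 1 5
0 7 2
8 4 3

After move 5 (D):
6 1 5
8 7 2
0 4 3

After move 6 (R):
6 1 5
8 7 2
4 0 3

After move 7 (L):
6 1 5
8 7 2
0 4 3

After move 8 (U):
6 1 5
0 7 2
8 4 3

After move 9 (U):
0 1 5
6 7 2
8 4 3

After move 10 (D):
6 1 5
0 7 2
8 4 3

After move 11 (D):
6 1 5
8 7 2
0 4 3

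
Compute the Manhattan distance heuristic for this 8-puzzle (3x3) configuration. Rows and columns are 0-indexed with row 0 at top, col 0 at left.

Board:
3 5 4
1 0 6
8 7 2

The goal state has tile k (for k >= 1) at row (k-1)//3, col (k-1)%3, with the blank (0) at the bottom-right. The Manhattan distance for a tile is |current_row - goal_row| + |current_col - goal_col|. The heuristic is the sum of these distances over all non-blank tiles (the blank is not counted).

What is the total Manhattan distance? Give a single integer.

Answer: 12

Derivation:
Tile 3: (0,0)->(0,2) = 2
Tile 5: (0,1)->(1,1) = 1
Tile 4: (0,2)->(1,0) = 3
Tile 1: (1,0)->(0,0) = 1
Tile 6: (1,2)->(1,2) = 0
Tile 8: (2,0)->(2,1) = 1
Tile 7: (2,1)->(2,0) = 1
Tile 2: (2,2)->(0,1) = 3
Sum: 2 + 1 + 3 + 1 + 0 + 1 + 1 + 3 = 12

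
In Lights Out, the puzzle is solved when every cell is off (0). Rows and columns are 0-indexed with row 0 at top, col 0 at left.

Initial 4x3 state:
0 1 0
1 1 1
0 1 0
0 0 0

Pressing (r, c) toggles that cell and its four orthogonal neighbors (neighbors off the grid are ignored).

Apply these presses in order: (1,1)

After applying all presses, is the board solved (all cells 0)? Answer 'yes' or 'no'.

Answer: yes

Derivation:
After press 1 at (1,1):
0 0 0
0 0 0
0 0 0
0 0 0

Lights still on: 0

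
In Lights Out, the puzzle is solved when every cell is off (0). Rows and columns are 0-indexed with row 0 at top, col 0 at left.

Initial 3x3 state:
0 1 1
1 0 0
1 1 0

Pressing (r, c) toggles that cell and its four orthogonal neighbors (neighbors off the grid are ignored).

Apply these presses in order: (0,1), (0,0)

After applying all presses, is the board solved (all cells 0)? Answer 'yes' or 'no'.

Answer: no

Derivation:
After press 1 at (0,1):
1 0 0
1 1 0
1 1 0

After press 2 at (0,0):
0 1 0
0 1 0
1 1 0

Lights still on: 4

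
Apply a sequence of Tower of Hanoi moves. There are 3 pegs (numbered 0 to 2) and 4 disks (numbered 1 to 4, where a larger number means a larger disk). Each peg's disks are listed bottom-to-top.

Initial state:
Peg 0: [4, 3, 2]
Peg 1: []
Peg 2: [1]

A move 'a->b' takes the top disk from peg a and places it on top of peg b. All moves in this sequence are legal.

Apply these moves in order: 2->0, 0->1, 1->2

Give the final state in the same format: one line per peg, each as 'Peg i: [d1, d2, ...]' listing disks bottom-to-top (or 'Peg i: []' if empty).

Answer: Peg 0: [4, 3, 2]
Peg 1: []
Peg 2: [1]

Derivation:
After move 1 (2->0):
Peg 0: [4, 3, 2, 1]
Peg 1: []
Peg 2: []

After move 2 (0->1):
Peg 0: [4, 3, 2]
Peg 1: [1]
Peg 2: []

After move 3 (1->2):
Peg 0: [4, 3, 2]
Peg 1: []
Peg 2: [1]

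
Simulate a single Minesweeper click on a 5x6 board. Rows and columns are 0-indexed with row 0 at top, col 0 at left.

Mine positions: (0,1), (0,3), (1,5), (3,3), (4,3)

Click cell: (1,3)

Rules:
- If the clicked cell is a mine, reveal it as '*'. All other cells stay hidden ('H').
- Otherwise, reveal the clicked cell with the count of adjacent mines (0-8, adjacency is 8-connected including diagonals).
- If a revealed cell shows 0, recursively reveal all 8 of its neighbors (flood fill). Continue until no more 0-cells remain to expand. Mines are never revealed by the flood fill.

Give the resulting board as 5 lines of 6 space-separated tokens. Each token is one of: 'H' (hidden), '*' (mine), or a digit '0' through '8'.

H H H H H H
H H H 1 H H
H H H H H H
H H H H H H
H H H H H H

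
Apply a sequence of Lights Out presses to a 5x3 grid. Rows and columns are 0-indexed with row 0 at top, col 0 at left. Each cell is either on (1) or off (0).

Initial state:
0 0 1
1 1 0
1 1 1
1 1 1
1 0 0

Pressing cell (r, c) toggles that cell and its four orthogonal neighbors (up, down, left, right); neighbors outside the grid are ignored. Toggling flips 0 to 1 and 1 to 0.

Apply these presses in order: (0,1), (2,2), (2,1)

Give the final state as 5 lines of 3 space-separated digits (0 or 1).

Answer: 1 1 0
1 1 1
0 1 1
1 0 0
1 0 0

Derivation:
After press 1 at (0,1):
1 1 0
1 0 0
1 1 1
1 1 1
1 0 0

After press 2 at (2,2):
1 1 0
1 0 1
1 0 0
1 1 0
1 0 0

After press 3 at (2,1):
1 1 0
1 1 1
0 1 1
1 0 0
1 0 0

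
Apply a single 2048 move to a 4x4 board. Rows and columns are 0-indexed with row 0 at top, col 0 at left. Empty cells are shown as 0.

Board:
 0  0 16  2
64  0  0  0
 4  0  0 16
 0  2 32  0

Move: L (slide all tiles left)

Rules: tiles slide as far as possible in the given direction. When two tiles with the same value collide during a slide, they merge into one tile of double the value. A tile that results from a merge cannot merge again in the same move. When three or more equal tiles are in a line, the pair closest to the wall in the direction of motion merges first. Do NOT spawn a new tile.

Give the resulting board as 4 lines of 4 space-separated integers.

Answer: 16  2  0  0
64  0  0  0
 4 16  0  0
 2 32  0  0

Derivation:
Slide left:
row 0: [0, 0, 16, 2] -> [16, 2, 0, 0]
row 1: [64, 0, 0, 0] -> [64, 0, 0, 0]
row 2: [4, 0, 0, 16] -> [4, 16, 0, 0]
row 3: [0, 2, 32, 0] -> [2, 32, 0, 0]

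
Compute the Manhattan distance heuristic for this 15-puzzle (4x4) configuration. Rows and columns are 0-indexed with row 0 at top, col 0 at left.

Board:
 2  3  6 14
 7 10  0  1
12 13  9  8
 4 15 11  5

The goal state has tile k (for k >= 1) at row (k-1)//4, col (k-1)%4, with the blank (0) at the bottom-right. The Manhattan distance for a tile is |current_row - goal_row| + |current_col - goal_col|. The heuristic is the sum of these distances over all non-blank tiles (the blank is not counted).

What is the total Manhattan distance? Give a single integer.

Answer: 37

Derivation:
Tile 2: at (0,0), goal (0,1), distance |0-0|+|0-1| = 1
Tile 3: at (0,1), goal (0,2), distance |0-0|+|1-2| = 1
Tile 6: at (0,2), goal (1,1), distance |0-1|+|2-1| = 2
Tile 14: at (0,3), goal (3,1), distance |0-3|+|3-1| = 5
Tile 7: at (1,0), goal (1,2), distance |1-1|+|0-2| = 2
Tile 10: at (1,1), goal (2,1), distance |1-2|+|1-1| = 1
Tile 1: at (1,3), goal (0,0), distance |1-0|+|3-0| = 4
Tile 12: at (2,0), goal (2,3), distance |2-2|+|0-3| = 3
Tile 13: at (2,1), goal (3,0), distance |2-3|+|1-0| = 2
Tile 9: at (2,2), goal (2,0), distance |2-2|+|2-0| = 2
Tile 8: at (2,3), goal (1,3), distance |2-1|+|3-3| = 1
Tile 4: at (3,0), goal (0,3), distance |3-0|+|0-3| = 6
Tile 15: at (3,1), goal (3,2), distance |3-3|+|1-2| = 1
Tile 11: at (3,2), goal (2,2), distance |3-2|+|2-2| = 1
Tile 5: at (3,3), goal (1,0), distance |3-1|+|3-0| = 5
Sum: 1 + 1 + 2 + 5 + 2 + 1 + 4 + 3 + 2 + 2 + 1 + 6 + 1 + 1 + 5 = 37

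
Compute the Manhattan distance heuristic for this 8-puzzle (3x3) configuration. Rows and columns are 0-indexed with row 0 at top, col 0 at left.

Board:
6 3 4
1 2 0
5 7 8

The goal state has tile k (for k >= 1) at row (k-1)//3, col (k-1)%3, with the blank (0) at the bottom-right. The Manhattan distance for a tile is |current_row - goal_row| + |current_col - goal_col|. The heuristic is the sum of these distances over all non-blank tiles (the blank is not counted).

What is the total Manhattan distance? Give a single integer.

Answer: 13

Derivation:
Tile 6: at (0,0), goal (1,2), distance |0-1|+|0-2| = 3
Tile 3: at (0,1), goal (0,2), distance |0-0|+|1-2| = 1
Tile 4: at (0,2), goal (1,0), distance |0-1|+|2-0| = 3
Tile 1: at (1,0), goal (0,0), distance |1-0|+|0-0| = 1
Tile 2: at (1,1), goal (0,1), distance |1-0|+|1-1| = 1
Tile 5: at (2,0), goal (1,1), distance |2-1|+|0-1| = 2
Tile 7: at (2,1), goal (2,0), distance |2-2|+|1-0| = 1
Tile 8: at (2,2), goal (2,1), distance |2-2|+|2-1| = 1
Sum: 3 + 1 + 3 + 1 + 1 + 2 + 1 + 1 = 13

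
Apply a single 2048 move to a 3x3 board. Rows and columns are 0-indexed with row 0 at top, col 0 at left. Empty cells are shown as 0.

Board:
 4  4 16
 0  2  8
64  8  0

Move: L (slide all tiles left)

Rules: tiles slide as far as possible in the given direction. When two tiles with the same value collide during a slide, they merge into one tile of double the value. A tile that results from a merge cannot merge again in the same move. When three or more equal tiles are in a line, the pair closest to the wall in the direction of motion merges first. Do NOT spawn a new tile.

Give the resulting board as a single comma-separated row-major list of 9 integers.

Slide left:
row 0: [4, 4, 16] -> [8, 16, 0]
row 1: [0, 2, 8] -> [2, 8, 0]
row 2: [64, 8, 0] -> [64, 8, 0]

Answer: 8, 16, 0, 2, 8, 0, 64, 8, 0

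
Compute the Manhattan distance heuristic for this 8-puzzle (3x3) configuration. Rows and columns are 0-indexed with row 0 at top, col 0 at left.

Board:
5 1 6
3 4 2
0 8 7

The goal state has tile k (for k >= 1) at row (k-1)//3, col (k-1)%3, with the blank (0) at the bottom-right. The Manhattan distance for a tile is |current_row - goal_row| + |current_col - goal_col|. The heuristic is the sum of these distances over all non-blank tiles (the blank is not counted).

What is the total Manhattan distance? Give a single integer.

Tile 5: (0,0)->(1,1) = 2
Tile 1: (0,1)->(0,0) = 1
Tile 6: (0,2)->(1,2) = 1
Tile 3: (1,0)->(0,2) = 3
Tile 4: (1,1)->(1,0) = 1
Tile 2: (1,2)->(0,1) = 2
Tile 8: (2,1)->(2,1) = 0
Tile 7: (2,2)->(2,0) = 2
Sum: 2 + 1 + 1 + 3 + 1 + 2 + 0 + 2 = 12

Answer: 12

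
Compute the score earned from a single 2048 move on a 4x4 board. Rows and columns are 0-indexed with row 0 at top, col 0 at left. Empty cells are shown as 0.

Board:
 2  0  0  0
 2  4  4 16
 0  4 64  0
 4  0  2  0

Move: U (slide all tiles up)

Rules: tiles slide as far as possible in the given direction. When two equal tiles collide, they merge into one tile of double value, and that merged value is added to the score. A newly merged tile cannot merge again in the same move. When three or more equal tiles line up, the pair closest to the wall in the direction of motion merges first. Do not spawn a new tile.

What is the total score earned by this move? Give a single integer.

Slide up:
col 0: [2, 2, 0, 4] -> [4, 4, 0, 0]  score +4 (running 4)
col 1: [0, 4, 4, 0] -> [8, 0, 0, 0]  score +8 (running 12)
col 2: [0, 4, 64, 2] -> [4, 64, 2, 0]  score +0 (running 12)
col 3: [0, 16, 0, 0] -> [16, 0, 0, 0]  score +0 (running 12)
Board after move:
 4  8  4 16
 4  0 64  0
 0  0  2  0
 0  0  0  0

Answer: 12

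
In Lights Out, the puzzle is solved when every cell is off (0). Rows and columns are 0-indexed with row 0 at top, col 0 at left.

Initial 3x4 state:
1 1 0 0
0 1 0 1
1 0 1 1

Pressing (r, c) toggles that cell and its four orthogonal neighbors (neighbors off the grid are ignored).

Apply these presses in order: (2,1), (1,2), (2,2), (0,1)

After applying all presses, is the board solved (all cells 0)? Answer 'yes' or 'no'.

Answer: yes

Derivation:
After press 1 at (2,1):
1 1 0 0
0 0 0 1
0 1 0 1

After press 2 at (1,2):
1 1 1 0
0 1 1 0
0 1 1 1

After press 3 at (2,2):
1 1 1 0
0 1 0 0
0 0 0 0

After press 4 at (0,1):
0 0 0 0
0 0 0 0
0 0 0 0

Lights still on: 0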